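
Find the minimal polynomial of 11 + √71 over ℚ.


Let α = 11 + √71. Then α - 11 = √71, so (α - 11)² = 71, giving α² - 22α + 50 = 0. Degree 2 and α ∉ ℚ, so this is the minimal polynomial.

Minimal polynomial: x² - 22x + 50


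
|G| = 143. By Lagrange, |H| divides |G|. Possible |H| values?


Lagrange's theorem: |H| divides |G|
|G| = 143
Divisors of 143: 1, 11, 13, 143

Possible subgroup orders: {1, 11, 13, 143}


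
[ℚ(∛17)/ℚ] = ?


∛17 has minimal polynomial x³ - 17 (irreducible over ℚ since 17 is not a perfect cube)

[ℚ(∛17)/ℚ] = 3


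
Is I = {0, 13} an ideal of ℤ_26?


Check ideal conditions for I = {0, 13} in ℤ_26:
(1) I is an additive subgroup? Yes
(2) For r ∈ ℤ_26 and a ∈ I: r·a ∈ I? Yes

Yes, I is an ideal of ℤ_26


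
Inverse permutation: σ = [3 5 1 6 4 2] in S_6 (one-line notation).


To find σ⁻¹, swap domain and range:
σ(1) = 3 → σ⁻¹(3) = 1
σ(2) = 5 → σ⁻¹(5) = 2
σ(3) = 1 → σ⁻¹(1) = 3
σ(4) = 6 → σ⁻¹(6) = 4
σ(5) = 4 → σ⁻¹(4) = 5
σ(6) = 2 → σ⁻¹(2) = 6

σ⁻¹ = [3 6 1 5 2 4]


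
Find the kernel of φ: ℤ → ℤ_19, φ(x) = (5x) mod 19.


Kernel = preimage of identity
ker(φ) = {x ∈ ℤ : 5x ≡ 0 (mod 19)}. gcd(5,19) = 1, so 5x ≡ 0 (mod 19) ⟺ x ≡ 0 (mod 19/1 = 19). Hence ker(φ) = 19ℤ

ker(φ) = 19ℤ


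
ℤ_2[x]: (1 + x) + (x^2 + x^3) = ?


Add coefficients mod 2:
x^0: 1 + 0 = 1 (mod 2)
x^1: 1 + 0 = 1 (mod 2)
x^2: 0 + 1 = 1 (mod 2)
x^3: 0 + 1 = 1 (mod 2)
Result: 1 + x + x^2 + x^3

f + g = 1 + x + x^2 + x^3


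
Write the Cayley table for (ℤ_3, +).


Elements: {0, 1, 2}
Operation: addition mod 3
Entry (a, b) = (a + b) mod 3

Cayley table:
  | 0 | 1 | 2
0 | 0 | 1 | 2
1 | 1 | 2 | 0
2 | 2 | 0 | 1


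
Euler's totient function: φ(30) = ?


φ(n) = count of k ∈ {1,...,n} with gcd(k,n)=1
Coprimes to 30: {1, 7, 11, 13, 17, 19, 23, 29}
Count: 8

φ(30) = 8


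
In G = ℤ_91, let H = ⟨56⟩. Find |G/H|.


|⟨56⟩| = n / gcd(56, 91) = 91 / 7 = 13
H is normal (ℤ_91 is abelian).
|G/H| = |G| / |H| = 91 / 13 = 7

|G/H| = 7


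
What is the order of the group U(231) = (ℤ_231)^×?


U(n) is the group of units mod n; |U(n)| = φ(n)
|U(231)| = φ(231) = 120

|U(231) = (ℤ_231)^×| = 120


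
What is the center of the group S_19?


Z(G) = {g ∈ G | gx = xg for all x ∈ G}
S_n is non-abelian for n ≥ 3; Z(S_19) is trivial

Z(S_19) = {e}


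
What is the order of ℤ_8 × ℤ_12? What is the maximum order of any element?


|ℤ_8 × ℤ_12| = 8 × 12 = 96
Max element order = lcm(8,12) = 24
Cyclic? No (gcd=4)

|ℤ_8×ℤ_12| = 96, max element order = 24


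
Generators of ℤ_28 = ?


g generates ℤ_n iff gcd(g,n) = 1
Prime factors of 28: 2, 7
Generators are g ∈ {1,...,27} not divisible by any of these primes.
Generators: {1, 3, 5, 9, 11, 13, 15, 17, 19, 23, 25, 27}
Number of generators = φ(28) = 12

Generators of ℤ_28 = {1, 3, 5, 9, 11, 13, 15, 17, 19, 23, 25, 27}


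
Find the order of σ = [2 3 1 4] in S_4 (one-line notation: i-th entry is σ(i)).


Cycle decomposition: (1 2 3)
Cycle lengths: 3
Order = lcm(3) = 3

ord(σ) = 3


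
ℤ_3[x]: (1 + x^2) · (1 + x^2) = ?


Expand and collect like terms; reduce coefficients mod 3:
x^0: 1·1 = 1 ≡ 1 (mod 3)
x^1: 1·0 + 0·1 = 0 ≡ 0 (mod 3)
x^2: 1·1 + 0·0 + 1·1 = 2 ≡ 2 (mod 3)
x^3: 0·1 + 1·0 = 0 ≡ 0 (mod 3)
x^4: 1·1 = 1 ≡ 1 (mod 3)
Result: 1 + 2x^2 + x^4

f · g = 1 + 2x^2 + x^4


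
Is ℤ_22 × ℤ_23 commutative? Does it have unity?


Direct product ring; commutative with unity (1,1); but (1,0)·(0,1) = (0,0) gives zero divisors, so not an integral domain
Commutative: Yes
Integral domain: No
Has unity: Yes

ℤ_22 × ℤ_23: Commutative=Yes, Unity=Yes


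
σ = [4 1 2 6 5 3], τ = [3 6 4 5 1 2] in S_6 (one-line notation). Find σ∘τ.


σ∘τ: apply τ first, then σ
1 →τ 3 →σ 2
2 →τ 6 →σ 3
3 →τ 4 →σ 6
4 →τ 5 →σ 5
5 →τ 1 →σ 4
6 →τ 2 →σ 1

σ∘τ = [2 3 6 5 4 1]


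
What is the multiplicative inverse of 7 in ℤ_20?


Use the extended Euclidean algorithm to write 1 = 7·s + 20·t; then s mod 20 is the inverse.
Euclidean algorithm:
  7 = 0·20 + 7
  20 = 2·7 + 6
  7 = 1·6 + 1
  6 = 6·1 + 0
gcd(7,20) = 1
Back-substitution gives: 7·(3) + 20·(-1) = 1
So 7⁻¹ ≡ 3 ≡ 3 (mod 20)
Check: 7 × 3 = 21 ≡ 1 (mod 20) ✓

7⁻¹ ≡ 3 (mod 20)


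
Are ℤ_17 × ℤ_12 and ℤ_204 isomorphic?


Comparing ℤ_17 × ℤ_12 and ℤ_204:
gcd(17,12) = 1, so ℤ_17 × ℤ_12 ≅ ℤ_204 (CRT)

Yes, ℤ_17 × ℤ_12 ≅ ℤ_204


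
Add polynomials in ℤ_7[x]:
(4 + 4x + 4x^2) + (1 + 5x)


Add coefficients mod 7:
x^0: 4 + 1 = 5 (mod 7)
x^1: 4 + 5 = 2 (mod 7)
x^2: 4 + 0 = 4 (mod 7)
Result: 5 + 2x + 4x^2

f + g = 5 + 2x + 4x^2


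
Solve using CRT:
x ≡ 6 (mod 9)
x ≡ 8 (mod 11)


m₁ = 9, m₂ = 11, gcd = 1, so CRT applies. M = m₁·m₂ = 99
Let M₁ = M/m₁ = 11, M₂ = M/m₂ = 9
Find y₁ ≡ M₁⁻¹ (mod m₁): 11⁻¹ ≡ 5 (mod 9)
Find y₂ ≡ M₂⁻¹ (mod m₂): 9⁻¹ ≡ 5 (mod 11)
x = a₁·M₁·y₁ + a₂·M₂·y₂ = 6·11·5 + 8·9·5 = 690
Reduce mod 99: x ≡ 96
Check: 96 mod 9 = 6 ✓, 96 mod 11 = 8 ✓

x ≡ 96 (mod 99)


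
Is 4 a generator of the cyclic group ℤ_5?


g generates ℤ_n iff gcd(g, n) = 1
gcd(4, 5) = 1
Since gcd = 1, 4 is a generator.

Yes, 4 generates ℤ_5


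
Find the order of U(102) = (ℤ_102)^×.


U(n) is the group of units mod n; |U(n)| = φ(n)
|U(102)| = φ(102) = 32

|U(102) = (ℤ_102)^×| = 32


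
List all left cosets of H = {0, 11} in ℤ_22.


H = {0, 11}, |H| = 2
Number of cosets = |G|/|H| = 22/2 = 11
0 + H = {0, 11}
1 + H = {1, 12}
2 + H = {2, 13}
3 + H = {3, 14}
4 + H = {4, 15}
5 + H = {5, 16}
6 + H = {6, 17}
7 + H = {7, 18}
8 + H = {8, 19}
9 + H = {9, 20}
10 + H = {10, 21}

Cosets: 0+H={0,11}; 1+H={1,12}; 2+H={2,13}; 3+H={3,14}; 4+H={4,15}; 5+H={5,16}; 6+H={6,17}; 7+H={7,18}; 8+H={8,19}; 9+H={9,20}; 10+H={10,21}


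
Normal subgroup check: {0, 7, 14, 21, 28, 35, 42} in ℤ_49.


H = {0, 7, 14, 21, 28, 35, 42} in ℤ_49
ℤ_49 is abelian; every subgroup of an abelian group is normal

Yes, normal subgroup


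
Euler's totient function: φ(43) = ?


Factor n: 43 = 43
φ(n) = n · ∏(1 - 1/p) over distinct primes p | n
φ(43) = 43 · (1 - 1/43) = 42

φ(43) = 42


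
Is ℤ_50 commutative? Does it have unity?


ℤ_50 is a commutative ring with unity 1; 50 = 2×25 is composite, so 2·25 ≡ 0 gives zero divisors (not an integral domain)
Commutative: Yes
Integral domain: No
Has unity: Yes

ℤ_50: Commutative=Yes, Unity=Yes


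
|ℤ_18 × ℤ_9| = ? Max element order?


|ℤ_18 × ℤ_9| = 18 × 9 = 162
Max element order = lcm(18,9) = 18
Cyclic? No (gcd=9)

|ℤ_18×ℤ_9| = 162, max element order = 18


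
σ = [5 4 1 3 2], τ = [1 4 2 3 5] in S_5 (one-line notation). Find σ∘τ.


σ∘τ: apply τ first, then σ
1 →τ 1 →σ 5
2 →τ 4 →σ 3
3 →τ 2 →σ 4
4 →τ 3 →σ 1
5 →τ 5 →σ 2

σ∘τ = [5 3 4 1 2]


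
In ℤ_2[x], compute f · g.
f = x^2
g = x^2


Expand and collect like terms; reduce coefficients mod 2:
x^0: 0·0 = 0 ≡ 0 (mod 2)
x^1: 0·0 + 0·0 = 0 ≡ 0 (mod 2)
x^2: 0·1 + 0·0 + 1·0 = 0 ≡ 0 (mod 2)
x^3: 0·1 + 1·0 = 0 ≡ 0 (mod 2)
x^4: 1·1 = 1 ≡ 1 (mod 2)
Result: x^4

f · g = x^4


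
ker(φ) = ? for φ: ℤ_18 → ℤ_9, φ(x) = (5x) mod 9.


Kernel = preimage of identity
ker(φ) = {x ∈ ℤ_18 : 5x ≡ 0 (mod 9)}. Since 9 | 18, φ is well-defined. The kernel is the cyclic subgroup ⟨9⟩ of ℤ_18 (order 2), i.e. {0, 9}

ker(φ) = {0, 9}


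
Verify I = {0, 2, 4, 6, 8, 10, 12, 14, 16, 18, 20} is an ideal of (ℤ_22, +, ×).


Check ideal conditions for I = {0, 2, 4, 6, 8, 10, 12, 14, 16, 18, 20} in ℤ_22:
(1) I is an additive subgroup? Yes
(2) For r ∈ ℤ_22 and a ∈ I: r·a ∈ I? Yes

Yes, I is an ideal of ℤ_22


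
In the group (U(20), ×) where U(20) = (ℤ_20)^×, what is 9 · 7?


Operation: multiplication mod 20
9 · 7 = (a × b) mod 20 with a = 9, b = 7

9 · 7 = 3


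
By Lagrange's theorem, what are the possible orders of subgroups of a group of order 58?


Lagrange's theorem: |H| divides |G|
|G| = 58
Divisors of 58: 1, 2, 29, 58

Possible subgroup orders: {1, 2, 29, 58}


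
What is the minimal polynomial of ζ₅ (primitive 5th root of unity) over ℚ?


ζ₅ is a root of Φ₅(x) = x⁴ + x³ + x² + x + 1, irreducible over ℚ

Minimal polynomial: x⁴ + x³ + x² + x + 1


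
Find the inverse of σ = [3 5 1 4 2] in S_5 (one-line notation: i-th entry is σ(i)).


To find σ⁻¹, swap domain and range:
σ(1) = 3 → σ⁻¹(3) = 1
σ(2) = 5 → σ⁻¹(5) = 2
σ(3) = 1 → σ⁻¹(1) = 3
σ(4) = 4 → σ⁻¹(4) = 4
σ(5) = 2 → σ⁻¹(2) = 5

σ⁻¹ = [3 5 1 4 2]


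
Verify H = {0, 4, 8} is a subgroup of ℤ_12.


Subgroup test for H = {0, 4, 8} in (ℤ_12, +):
(1) 0 ∈ H? Yes
(2) Closure: for all a,b ∈ H, (a+b) mod 12 ∈ H? Yes
(3) Inverses: for all a ∈ H, -a mod 12 ∈ H? Yes

Yes, H is a subgroup of ℤ_12


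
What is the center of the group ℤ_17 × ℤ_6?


Z(G) = {g ∈ G | gx = xg for all x ∈ G}
Direct product of abelian groups is abelian, so Z(G) = G

Z(ℤ_17 × ℤ_6) = ℤ_17 × ℤ_6


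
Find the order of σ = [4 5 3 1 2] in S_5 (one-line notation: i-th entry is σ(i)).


Cycle decomposition: (1 4) (2 5)
Cycle lengths: 2, 2
Order = lcm(2, 2) = 2

ord(σ) = 2


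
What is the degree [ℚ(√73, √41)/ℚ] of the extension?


[ℚ(√73,√41):ℚ] = [ℚ(√73,√41):ℚ(√73)]·[ℚ(√73):ℚ] = 2·2 = 4

[ℚ(√73, √41)/ℚ] = 4


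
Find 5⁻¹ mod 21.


Use the extended Euclidean algorithm to write 1 = 5·s + 21·t; then s mod 21 is the inverse.
Euclidean algorithm:
  5 = 0·21 + 5
  21 = 4·5 + 1
  5 = 5·1 + 0
gcd(5,21) = 1
Back-substitution gives: 5·(-4) + 21·(1) = 1
So 5⁻¹ ≡ -4 ≡ 17 (mod 21)
Check: 5 × 17 = 85 ≡ 1 (mod 21) ✓

5⁻¹ ≡ 17 (mod 21)


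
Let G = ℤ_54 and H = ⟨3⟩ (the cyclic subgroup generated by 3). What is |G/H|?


|⟨3⟩| = n / gcd(3, 54) = 54 / 3 = 18
H is normal (ℤ_54 is abelian).
|G/H| = |G| / |H| = 54 / 18 = 3

|G/H| = 3


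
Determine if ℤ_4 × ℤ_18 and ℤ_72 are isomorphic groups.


Comparing ℤ_4 × ℤ_18 and ℤ_72:
gcd(4,18) = 2 ≠ 1. Max element order in ℤ_4×ℤ_18 is lcm(4,18) = 36 < 72, so it has no element of order 72

No, ℤ_4 × ℤ_18 ≇ ℤ_72


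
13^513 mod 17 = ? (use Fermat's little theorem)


Fermat's little theorem: if p is prime and gcd(a,p)=1, then a^(p-1) ≡ 1 (mod p)
p = 17 is prime, gcd(13,17) = 1
Reduce exponent: 513 mod 16 = 1
So 13^513 ≡ 13^1 (mod 17)
13^1 mod 17 = 13

13^513 ≡ 13 (mod 17)


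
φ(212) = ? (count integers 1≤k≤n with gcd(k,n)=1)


Factor n: 212 = 2^2 × 53
φ(n) = n · ∏(1 - 1/p) over distinct primes p | n
φ(212) = 212 · (1 - 1/2) · (1 - 1/53) = 104

φ(212) = 104


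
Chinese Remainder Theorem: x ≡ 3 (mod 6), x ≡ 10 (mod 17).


m₁ = 6, m₂ = 17, gcd = 1, so CRT applies. M = m₁·m₂ = 102
Let M₁ = M/m₁ = 17, M₂ = M/m₂ = 6
Find y₁ ≡ M₁⁻¹ (mod m₁): 17⁻¹ ≡ 5 (mod 6)
Find y₂ ≡ M₂⁻¹ (mod m₂): 6⁻¹ ≡ 3 (mod 17)
x = a₁·M₁·y₁ + a₂·M₂·y₂ = 3·17·5 + 10·6·3 = 435
Reduce mod 102: x ≡ 27
Check: 27 mod 6 = 3 ✓, 27 mod 17 = 10 ✓

x ≡ 27 (mod 102)


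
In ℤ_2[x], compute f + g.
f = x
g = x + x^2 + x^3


Add coefficients mod 2:
x^0: 0 + 0 = 0 (mod 2)
x^1: 1 + 1 = 0 (mod 2)
x^2: 0 + 1 = 1 (mod 2)
x^3: 0 + 1 = 1 (mod 2)
Result: x^2 + x^3

f + g = x^2 + x^3


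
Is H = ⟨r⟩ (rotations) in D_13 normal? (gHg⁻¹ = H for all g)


H = ⟨r⟩ (rotations) in D_13
The rotation subgroup ⟨r⟩ has index 2 in D_13, so it is normal

Yes, normal subgroup


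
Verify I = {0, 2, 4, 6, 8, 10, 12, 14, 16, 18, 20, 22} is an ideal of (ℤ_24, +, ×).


Check ideal conditions for I = {0, 2, 4, 6, 8, 10, 12, 14, 16, 18, 20, 22} in ℤ_24:
(1) I is an additive subgroup? Yes
(2) For r ∈ ℤ_24 and a ∈ I: r·a ∈ I? Yes

Yes, I is an ideal of ℤ_24


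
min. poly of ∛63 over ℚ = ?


∛63 satisfies x³ - 63 = 0, irreducible over ℚ (no rational root; 63 is not a perfect cube)

Minimal polynomial: x³ - 63


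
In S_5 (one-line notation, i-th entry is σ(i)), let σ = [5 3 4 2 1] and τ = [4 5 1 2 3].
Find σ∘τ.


σ∘τ: apply τ first, then σ
1 →τ 4 →σ 2
2 →τ 5 →σ 1
3 →τ 1 →σ 5
4 →τ 2 →σ 3
5 →τ 3 →σ 4

σ∘τ = [2 1 5 3 4]


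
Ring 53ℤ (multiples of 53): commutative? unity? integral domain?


53ℤ is a commutative ring under +,× but has no multiplicative identity (1 ∉ 53ℤ); it has no zero divisors, but without unity it is not an integral domain
Commutative: Yes
Integral domain: No
Has unity: No

53ℤ (multiples of 53): Commutative=Yes, Unity=No


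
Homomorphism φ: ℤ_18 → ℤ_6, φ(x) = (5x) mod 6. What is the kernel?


Kernel = preimage of identity
ker(φ) = {x ∈ ℤ_18 : 5x ≡ 0 (mod 6)}. Since 6 | 18, φ is well-defined. The kernel is the cyclic subgroup ⟨6⟩ of ℤ_18 (order 3), i.e. {0, 6, 12}

ker(φ) = {0, 6, 12}


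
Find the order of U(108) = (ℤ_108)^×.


U(n) is the group of units mod n; |U(n)| = φ(n)
|U(108)| = φ(108) = 36

|U(108) = (ℤ_108)^×| = 36


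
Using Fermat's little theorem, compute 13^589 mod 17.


Fermat's little theorem: if p is prime and gcd(a,p)=1, then a^(p-1) ≡ 1 (mod p)
p = 17 is prime, gcd(13,17) = 1
Reduce exponent: 589 mod 16 = 13
So 13^589 ≡ 13^13 (mod 17)
13^13 mod 17 = 13

13^589 ≡ 13 (mod 17)


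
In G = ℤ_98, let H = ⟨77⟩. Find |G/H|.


|⟨77⟩| = n / gcd(77, 98) = 98 / 7 = 14
H is normal (ℤ_98 is abelian).
|G/H| = |G| / |H| = 98 / 14 = 7

|G/H| = 7


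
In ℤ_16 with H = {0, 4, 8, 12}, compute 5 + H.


5 + H = {5 + h (mod 16) : h ∈ H}
5+0=5, 5+4=9, 5+8=13, 5+12=1
5 + H = {1, 5, 9, 13} = 1 + H

5 + H = {1, 5, 9, 13}


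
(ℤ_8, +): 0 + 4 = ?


Operation: addition mod 8
0 + 4 = (a + b) mod 8 with a = 0, b = 4

0 + 4 = 4


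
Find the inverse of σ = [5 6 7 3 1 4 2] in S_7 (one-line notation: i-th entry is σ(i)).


To find σ⁻¹, swap domain and range:
σ(1) = 5 → σ⁻¹(5) = 1
σ(2) = 6 → σ⁻¹(6) = 2
σ(3) = 7 → σ⁻¹(7) = 3
σ(4) = 3 → σ⁻¹(3) = 4
σ(5) = 1 → σ⁻¹(1) = 5
σ(6) = 4 → σ⁻¹(4) = 6
σ(7) = 2 → σ⁻¹(2) = 7

σ⁻¹ = [5 7 4 6 1 2 3]


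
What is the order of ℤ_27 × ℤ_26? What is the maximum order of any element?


|ℤ_27 × ℤ_26| = 27 × 26 = 702
Max element order = lcm(27,26) = 702
Cyclic? Yes (gcd=1)

|ℤ_27×ℤ_26| = 702, max element order = 702


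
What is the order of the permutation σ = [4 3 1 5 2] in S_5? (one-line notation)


Cycle decomposition: (1 4 5 2 3)
Cycle lengths: 5
Order = lcm(5) = 5

ord(σ) = 5


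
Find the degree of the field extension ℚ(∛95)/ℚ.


∛95 has minimal polynomial x³ - 95 (irreducible over ℚ since 95 is not a perfect cube)

[ℚ(∛95)/ℚ] = 3


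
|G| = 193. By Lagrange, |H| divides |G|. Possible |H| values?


Lagrange's theorem: |H| divides |G|
|G| = 193
Divisors of 193: 1, 193

Possible subgroup orders: {1, 193}


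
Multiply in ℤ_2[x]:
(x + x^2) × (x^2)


Expand and collect like terms; reduce coefficients mod 2:
x^0: 0·0 = 0 ≡ 0 (mod 2)
x^1: 0·0 + 1·0 = 0 ≡ 0 (mod 2)
x^2: 0·1 + 1·0 + 1·0 = 0 ≡ 0 (mod 2)
x^3: 1·1 + 1·0 = 1 ≡ 1 (mod 2)
x^4: 1·1 = 1 ≡ 1 (mod 2)
Result: x^3 + x^4

f · g = x^3 + x^4


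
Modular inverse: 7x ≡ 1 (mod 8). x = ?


Use the extended Euclidean algorithm to write 1 = 7·s + 8·t; then s mod 8 is the inverse.
Euclidean algorithm:
  7 = 0·8 + 7
  8 = 1·7 + 1
  7 = 7·1 + 0
gcd(7,8) = 1
Back-substitution gives: 7·(-1) + 8·(1) = 1
So 7⁻¹ ≡ -1 ≡ 7 (mod 8)
Check: 7 × 7 = 49 ≡ 1 (mod 8) ✓

7⁻¹ ≡ 7 (mod 8)


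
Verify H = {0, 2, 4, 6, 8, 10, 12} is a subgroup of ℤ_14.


Subgroup test for H = {0, 2, 4, 6, 8, 10, 12} in (ℤ_14, +):
(1) 0 ∈ H? Yes
(2) Closure: for all a,b ∈ H, (a+b) mod 14 ∈ H? Yes
(3) Inverses: for all a ∈ H, -a mod 14 ∈ H? Yes

Yes, H is a subgroup of ℤ_14


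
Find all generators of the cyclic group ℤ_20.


g generates ℤ_n iff gcd(g,n) = 1
Prime factors of 20: 2, 5
Generators are g ∈ {1,...,19} not divisible by any of these primes.
Generators: {1, 3, 7, 9, 11, 13, 17, 19}
Number of generators = φ(20) = 8

Generators of ℤ_20 = {1, 3, 7, 9, 11, 13, 17, 19}


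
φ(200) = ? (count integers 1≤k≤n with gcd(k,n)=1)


Factor n: 200 = 2^3 × 5^2
φ(n) = n · ∏(1 - 1/p) over distinct primes p | n
φ(200) = 200 · (1 - 1/2) · (1 - 1/5) = 80

φ(200) = 80


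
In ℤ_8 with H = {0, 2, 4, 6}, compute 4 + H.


4 + H = {4 + h (mod 8) : h ∈ H}
4+0=4, 4+2=6, 4+4=0, 4+6=2
4 + H = {0, 2, 4, 6} = 0 + H

4 + H = {0, 2, 4, 6}


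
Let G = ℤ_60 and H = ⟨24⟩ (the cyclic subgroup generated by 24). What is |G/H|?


|⟨24⟩| = n / gcd(24, 60) = 60 / 12 = 5
H is normal (ℤ_60 is abelian).
|G/H| = |G| / |H| = 60 / 5 = 12

|G/H| = 12


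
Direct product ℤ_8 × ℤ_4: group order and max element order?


|ℤ_8 × ℤ_4| = 8 × 4 = 32
Max element order = lcm(8,4) = 8
Cyclic? No (gcd=4)

|ℤ_8×ℤ_4| = 32, max element order = 8


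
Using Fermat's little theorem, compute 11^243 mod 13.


Fermat's little theorem: if p is prime and gcd(a,p)=1, then a^(p-1) ≡ 1 (mod p)
p = 13 is prime, gcd(11,13) = 1
Reduce exponent: 243 mod 12 = 3
So 11^243 ≡ 11^3 (mod 13)
11^3 mod 13 = 5

11^243 ≡ 5 (mod 13)


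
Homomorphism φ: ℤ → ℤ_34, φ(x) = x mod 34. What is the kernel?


Kernel = preimage of identity
ker(φ) = {x ∈ ℤ : x ≡ 0 (mod 34)} = 34ℤ = {0, ±34, ±68, ...}

ker(φ) = 34ℤ


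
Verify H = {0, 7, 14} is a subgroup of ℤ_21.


Subgroup test for H = {0, 7, 14} in (ℤ_21, +):
(1) 0 ∈ H? Yes
(2) Closure: for all a,b ∈ H, (a+b) mod 21 ∈ H? Yes
(3) Inverses: for all a ∈ H, -a mod 21 ∈ H? Yes

Yes, H is a subgroup of ℤ_21


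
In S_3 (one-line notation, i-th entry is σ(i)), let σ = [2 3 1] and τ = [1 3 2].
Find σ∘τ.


σ∘τ: apply τ first, then σ
1 →τ 1 →σ 2
2 →τ 3 →σ 1
3 →τ 2 →σ 3

σ∘τ = [2 1 3]


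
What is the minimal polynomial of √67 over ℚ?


√67 satisfies x² - 67 = 0, irreducible over ℚ since 67 is squarefree

Minimal polynomial: x² - 67


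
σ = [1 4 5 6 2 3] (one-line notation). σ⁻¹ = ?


To find σ⁻¹, swap domain and range:
σ(1) = 1 → σ⁻¹(1) = 1
σ(2) = 4 → σ⁻¹(4) = 2
σ(3) = 5 → σ⁻¹(5) = 3
σ(4) = 6 → σ⁻¹(6) = 4
σ(5) = 2 → σ⁻¹(2) = 5
σ(6) = 3 → σ⁻¹(3) = 6

σ⁻¹ = [1 5 6 2 3 4]


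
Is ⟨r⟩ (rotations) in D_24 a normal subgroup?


H = ⟨r⟩ (rotations) in D_24
The rotation subgroup ⟨r⟩ has index 2 in D_24, so it is normal

Yes, normal subgroup


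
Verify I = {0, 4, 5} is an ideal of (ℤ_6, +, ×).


Check ideal conditions for I = {0, 4, 5} in ℤ_6:
(1) I is an additive subgroup? No
(2) For r ∈ ℤ_6 and a ∈ I: r·a ∈ I? No  [counterexample: r=2, a=4, r·a mod 6 = 2 ∉ I]

No, I is not an ideal of ℤ_6


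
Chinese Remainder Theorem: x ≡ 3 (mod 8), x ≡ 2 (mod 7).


m₁ = 8, m₂ = 7, gcd = 1, so CRT applies. M = m₁·m₂ = 56
Let M₁ = M/m₁ = 7, M₂ = M/m₂ = 8
Find y₁ ≡ M₁⁻¹ (mod m₁): 7⁻¹ ≡ 7 (mod 8)
Find y₂ ≡ M₂⁻¹ (mod m₂): 8⁻¹ ≡ 1 (mod 7)
x = a₁·M₁·y₁ + a₂·M₂·y₂ = 3·7·7 + 2·8·1 = 163
Reduce mod 56: x ≡ 51
Check: 51 mod 8 = 3 ✓, 51 mod 7 = 2 ✓

x ≡ 51 (mod 56)


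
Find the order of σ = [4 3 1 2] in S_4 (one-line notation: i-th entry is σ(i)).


Cycle decomposition: (1 4 2 3)
Cycle lengths: 4
Order = lcm(4) = 4

ord(σ) = 4


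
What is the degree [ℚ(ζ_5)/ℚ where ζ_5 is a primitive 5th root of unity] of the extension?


[ℚ(ζ_n):ℚ] = deg Φ_n(x) = φ(n). Here φ(5) = 4

[ℚ(ζ_5)/ℚ where ζ_5 is a primitive 5th root of unity] = 4


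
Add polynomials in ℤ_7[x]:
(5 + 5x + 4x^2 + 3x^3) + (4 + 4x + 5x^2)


Add coefficients mod 7:
x^0: 5 + 4 = 2 (mod 7)
x^1: 5 + 4 = 2 (mod 7)
x^2: 4 + 5 = 2 (mod 7)
x^3: 3 + 0 = 3 (mod 7)
Result: 2 + 2x + 2x^2 + 3x^3

f + g = 2 + 2x + 2x^2 + 3x^3


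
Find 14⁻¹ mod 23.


Use the extended Euclidean algorithm to write 1 = 14·s + 23·t; then s mod 23 is the inverse.
Euclidean algorithm:
  14 = 0·23 + 14
  23 = 1·14 + 9
  14 = 1·9 + 5
  9 = 1·5 + 4
  5 = 1·4 + 1
  4 = 4·1 + 0
gcd(14,23) = 1
Back-substitution gives: 14·(5) + 23·(-3) = 1
So 14⁻¹ ≡ 5 ≡ 5 (mod 23)
Check: 14 × 5 = 70 ≡ 1 (mod 23) ✓

14⁻¹ ≡ 5 (mod 23)


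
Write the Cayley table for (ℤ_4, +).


Elements: {0, 1, 2, 3}
Operation: addition mod 4
Entry (a, b) = (a + b) mod 4

Cayley table:
  | 0 | 1 | 2 | 3
0 | 0 | 1 | 2 | 3
1 | 1 | 2 | 3 | 0
2 | 2 | 3 | 0 | 1
3 | 3 | 0 | 1 | 2


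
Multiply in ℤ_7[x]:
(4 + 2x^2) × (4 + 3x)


Expand and collect like terms; reduce coefficients mod 7:
x^0: 4·4 = 16 ≡ 2 (mod 7)
x^1: 4·3 + 0·4 = 12 ≡ 5 (mod 7)
x^2: 0·3 + 2·4 = 8 ≡ 1 (mod 7)
x^3: 2·3 = 6 ≡ 6 (mod 7)
Result: 2 + 5x + x^2 + 6x^3

f · g = 2 + 5x + x^2 + 6x^3


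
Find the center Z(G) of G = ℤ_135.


Z(G) = {g ∈ G | gx = xg for all x ∈ G}
ℤ_135 is abelian, so Z(G) = G

Z(ℤ_135) = ℤ_135


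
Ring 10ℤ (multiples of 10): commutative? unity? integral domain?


10ℤ is a commutative ring under +,× but has no multiplicative identity (1 ∉ 10ℤ); it has no zero divisors, but without unity it is not an integral domain
Commutative: Yes
Integral domain: No
Has unity: No

10ℤ (multiples of 10): Commutative=Yes, Unity=No


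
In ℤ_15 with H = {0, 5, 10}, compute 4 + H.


4 + H = {4 + h (mod 15) : h ∈ H}
4+0=4, 4+5=9, 4+10=14

4 + H = {4, 9, 14}


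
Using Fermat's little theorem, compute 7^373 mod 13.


Fermat's little theorem: if p is prime and gcd(a,p)=1, then a^(p-1) ≡ 1 (mod p)
p = 13 is prime, gcd(7,13) = 1
Reduce exponent: 373 mod 12 = 1
So 7^373 ≡ 7^1 (mod 13)
7^1 mod 13 = 7

7^373 ≡ 7 (mod 13)


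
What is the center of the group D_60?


Z(G) = {g ∈ G | gx = xg for all x ∈ G}
For even n, Z(D_n) = {e, r^(n/2)}: the 180° rotation r^30 commutes with every reflection and rotation

Z(D_60) = {e, r^30}


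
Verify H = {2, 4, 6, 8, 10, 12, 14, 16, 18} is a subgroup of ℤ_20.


Subgroup test for H = {2, 4, 6, 8, 10, 12, 14, 16, 18} in (ℤ_20, +):
(1) 0 ∈ H? No
(2) Closure: for all a,b ∈ H, (a+b) mod 20 ∈ H? No  [counterexample: 2 + 18 = 0 ∉ H]
(3) Inverses: for all a ∈ H, -a mod 20 ∈ H? Yes

No, H is not a subgroup of ℤ_20


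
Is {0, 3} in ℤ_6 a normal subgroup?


H = {0, 3} in ℤ_6
ℤ_6 is abelian; every subgroup of an abelian group is normal

Yes, normal subgroup


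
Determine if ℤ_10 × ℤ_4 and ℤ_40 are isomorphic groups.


Comparing ℤ_10 × ℤ_4 and ℤ_40:
gcd(10,4) = 2 ≠ 1. Max element order in ℤ_10×ℤ_4 is lcm(10,4) = 20 < 40, so it has no element of order 40

No, ℤ_10 × ℤ_4 ≇ ℤ_40


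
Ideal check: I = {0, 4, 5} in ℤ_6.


Check ideal conditions for I = {0, 4, 5} in ℤ_6:
(1) I is an additive subgroup? No
(2) For r ∈ ℤ_6 and a ∈ I: r·a ∈ I? No  [counterexample: r=2, a=4, r·a mod 6 = 2 ∉ I]

No, I is not an ideal of ℤ_6


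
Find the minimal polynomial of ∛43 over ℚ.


∛43 satisfies x³ - 43 = 0, irreducible over ℚ (no rational root; 43 is not a perfect cube)

Minimal polynomial: x³ - 43


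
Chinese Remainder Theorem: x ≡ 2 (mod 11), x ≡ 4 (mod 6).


m₁ = 11, m₂ = 6, gcd = 1, so CRT applies. M = m₁·m₂ = 66
Let M₁ = M/m₁ = 6, M₂ = M/m₂ = 11
Find y₁ ≡ M₁⁻¹ (mod m₁): 6⁻¹ ≡ 2 (mod 11)
Find y₂ ≡ M₂⁻¹ (mod m₂): 11⁻¹ ≡ 5 (mod 6)
x = a₁·M₁·y₁ + a₂·M₂·y₂ = 2·6·2 + 4·11·5 = 244
Reduce mod 66: x ≡ 46
Check: 46 mod 11 = 2 ✓, 46 mod 6 = 4 ✓

x ≡ 46 (mod 66)


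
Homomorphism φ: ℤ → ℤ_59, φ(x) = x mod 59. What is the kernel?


Kernel = preimage of identity
ker(φ) = {x ∈ ℤ : x ≡ 0 (mod 59)} = 59ℤ = {0, ±59, ±118, ...}

ker(φ) = 59ℤ


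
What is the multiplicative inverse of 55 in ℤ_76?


Use the extended Euclidean algorithm to write 1 = 55·s + 76·t; then s mod 76 is the inverse.
Euclidean algorithm:
  55 = 0·76 + 55
  76 = 1·55 + 21
  55 = 2·21 + 13
  21 = 1·13 + 8
  13 = 1·8 + 5
  8 = 1·5 + 3
  5 = 1·3 + 2
  3 = 1·2 + 1
  2 = 2·1 + 0
gcd(55,76) = 1
Back-substitution gives: 55·(-29) + 76·(21) = 1
So 55⁻¹ ≡ -29 ≡ 47 (mod 76)
Check: 55 × 47 = 2585 ≡ 1 (mod 76) ✓

55⁻¹ ≡ 47 (mod 76)


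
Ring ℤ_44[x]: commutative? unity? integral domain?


ℤ_44 has zero divisors (2·22 ≡ 0), and these lift to constant zero divisors in ℤ_44[x]; so not an integral domain
Commutative: Yes
Integral domain: No
Has unity: Yes

ℤ_44[x]: Commutative=Yes, Unity=Yes


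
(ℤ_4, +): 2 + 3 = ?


Operation: addition mod 4
2 + 3 = (a + b) mod 4 with a = 2, b = 3

2 + 3 = 1


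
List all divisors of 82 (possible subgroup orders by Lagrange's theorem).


Lagrange's theorem: |H| divides |G|
|G| = 82
Divisors of 82: 1, 2, 41, 82

Possible subgroup orders: {1, 2, 41, 82}


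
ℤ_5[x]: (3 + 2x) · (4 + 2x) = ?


Expand and collect like terms; reduce coefficients mod 5:
x^0: 3·4 = 12 ≡ 2 (mod 5)
x^1: 3·2 + 2·4 = 14 ≡ 4 (mod 5)
x^2: 2·2 = 4 ≡ 4 (mod 5)
Result: 2 + 4x + 4x^2

f · g = 2 + 4x + 4x^2


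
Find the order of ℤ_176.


ℤ_n has n elements.

|ℤ_176| = 176


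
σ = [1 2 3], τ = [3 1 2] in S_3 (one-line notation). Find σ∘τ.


σ∘τ: apply τ first, then σ
1 →τ 3 →σ 3
2 →τ 1 →σ 1
3 →τ 2 →σ 2

σ∘τ = [3 1 2]


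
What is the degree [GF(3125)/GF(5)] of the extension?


GF(3125) = GF(5^5), so the extension degree is 5

[GF(3125)/GF(5)] = 5


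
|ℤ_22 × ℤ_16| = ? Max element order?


|ℤ_22 × ℤ_16| = 22 × 16 = 352
Max element order = lcm(22,16) = 176
Cyclic? No (gcd=2)

|ℤ_22×ℤ_16| = 352, max element order = 176


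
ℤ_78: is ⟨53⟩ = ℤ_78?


g generates ℤ_n iff gcd(g, n) = 1
gcd(53, 78) = 1
Since gcd = 1, 53 is a generator.

Yes, 53 generates ℤ_78


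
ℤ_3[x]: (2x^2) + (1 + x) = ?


Add coefficients mod 3:
x^0: 0 + 1 = 1 (mod 3)
x^1: 0 + 1 = 1 (mod 3)
x^2: 2 + 0 = 2 (mod 3)
Result: 1 + x + 2x^2

f + g = 1 + x + 2x^2


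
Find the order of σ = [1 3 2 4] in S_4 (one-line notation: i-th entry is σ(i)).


Cycle decomposition: (2 3)
Cycle lengths: 2
Order = lcm(2) = 2

ord(σ) = 2


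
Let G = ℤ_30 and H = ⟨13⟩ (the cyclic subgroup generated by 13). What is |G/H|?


|⟨13⟩| = n / gcd(13, 30) = 30 / 1 = 30
H is normal (ℤ_30 is abelian).
|G/H| = |G| / |H| = 30 / 30 = 1

|G/H| = 1


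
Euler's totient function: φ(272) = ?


Factor n: 272 = 2^4 × 17
φ(n) = n · ∏(1 - 1/p) over distinct primes p | n
φ(272) = 272 · (1 - 1/2) · (1 - 1/17) = 128

φ(272) = 128


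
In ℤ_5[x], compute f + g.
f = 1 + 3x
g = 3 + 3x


Add coefficients mod 5:
x^0: 1 + 3 = 4 (mod 5)
x^1: 3 + 3 = 1 (mod 5)
Result: 4 + x

f + g = 4 + x


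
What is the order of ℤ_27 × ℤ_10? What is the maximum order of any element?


|ℤ_27 × ℤ_10| = 27 × 10 = 270
Max element order = lcm(27,10) = 270
Cyclic? Yes (gcd=1)

|ℤ_27×ℤ_10| = 270, max element order = 270


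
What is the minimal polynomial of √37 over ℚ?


√37 satisfies x² - 37 = 0, irreducible over ℚ since 37 is squarefree

Minimal polynomial: x² - 37


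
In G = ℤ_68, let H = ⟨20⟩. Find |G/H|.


|⟨20⟩| = n / gcd(20, 68) = 68 / 4 = 17
H is normal (ℤ_68 is abelian).
|G/H| = |G| / |H| = 68 / 17 = 4

|G/H| = 4


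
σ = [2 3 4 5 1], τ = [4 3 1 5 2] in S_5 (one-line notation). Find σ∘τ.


σ∘τ: apply τ first, then σ
1 →τ 4 →σ 5
2 →τ 3 →σ 4
3 →τ 1 →σ 2
4 →τ 5 →σ 1
5 →τ 2 →σ 3

σ∘τ = [5 4 2 1 3]


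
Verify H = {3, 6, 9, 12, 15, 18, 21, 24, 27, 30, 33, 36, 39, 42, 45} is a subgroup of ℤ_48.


Subgroup test for H = {3, 6, 9, 12, 15, 18, 21, 24, 27, 30, 33, 36, 39, 42, 45} in (ℤ_48, +):
(1) 0 ∈ H? No
(2) Closure: for all a,b ∈ H, (a+b) mod 48 ∈ H? No  [counterexample: 3 + 45 = 0 ∉ H]
(3) Inverses: for all a ∈ H, -a mod 48 ∈ H? Yes

No, H is not a subgroup of ℤ_48


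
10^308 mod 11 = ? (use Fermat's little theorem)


Fermat's little theorem: if p is prime and gcd(a,p)=1, then a^(p-1) ≡ 1 (mod p)
p = 11 is prime, gcd(10,11) = 1
Reduce exponent: 308 mod 10 = 8
So 10^308 ≡ 10^8 (mod 11)
10^8 mod 11 = 1

10^308 ≡ 1 (mod 11)


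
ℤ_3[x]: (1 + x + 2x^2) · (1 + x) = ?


Expand and collect like terms; reduce coefficients mod 3:
x^0: 1·1 = 1 ≡ 1 (mod 3)
x^1: 1·1 + 1·1 = 2 ≡ 2 (mod 3)
x^2: 1·1 + 2·1 = 3 ≡ 0 (mod 3)
x^3: 2·1 = 2 ≡ 2 (mod 3)
Result: 1 + 2x + 2x^3

f · g = 1 + 2x + 2x^3


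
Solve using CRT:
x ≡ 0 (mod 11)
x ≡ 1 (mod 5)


m₁ = 11, m₂ = 5, gcd = 1, so CRT applies. M = m₁·m₂ = 55
Let M₁ = M/m₁ = 5, M₂ = M/m₂ = 11
Find y₁ ≡ M₁⁻¹ (mod m₁): 5⁻¹ ≡ 9 (mod 11)
Find y₂ ≡ M₂⁻¹ (mod m₂): 11⁻¹ ≡ 1 (mod 5)
x = a₁·M₁·y₁ + a₂·M₂·y₂ = 0·5·9 + 1·11·1 = 11
Reduce mod 55: x ≡ 11
Check: 11 mod 11 = 0 ✓, 11 mod 5 = 1 ✓

x ≡ 11 (mod 55)


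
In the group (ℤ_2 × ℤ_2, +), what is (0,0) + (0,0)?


Operation: componentwise addition mod (2, 2)
(0,0) + (0,0) = ((a₁+b₁) mod 2, (a₂+b₂) mod 2) with a = (0,0), b = (0,0)

(0,0) + (0,0) = (0,0)


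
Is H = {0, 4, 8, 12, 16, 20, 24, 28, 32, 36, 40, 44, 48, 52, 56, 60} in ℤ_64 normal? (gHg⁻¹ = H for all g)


H = {0, 4, 8, 12, 16, 20, 24, 28, 32, 36, 40, 44, 48, 52, 56, 60} in ℤ_64
ℤ_64 is abelian; every subgroup of an abelian group is normal

Yes, normal subgroup


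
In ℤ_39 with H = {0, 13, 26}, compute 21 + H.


21 + H = {21 + h (mod 39) : h ∈ H}
21+0=21, 21+13=34, 21+26=8
21 + H = {8, 21, 34} = 8 + H

21 + H = {8, 21, 34}


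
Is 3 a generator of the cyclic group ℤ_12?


g generates ℤ_n iff gcd(g, n) = 1
gcd(3, 12) = 3
Since gcd = 3 ≠ 1, ⟨3⟩ has order 4 < 12, so 3 is not a generator.

No, 3 does not generate ℤ_12


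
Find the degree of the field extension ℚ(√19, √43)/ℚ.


[ℚ(√19,√43):ℚ] = [ℚ(√19,√43):ℚ(√19)]·[ℚ(√19):ℚ] = 2·2 = 4

[ℚ(√19, √43)/ℚ] = 4


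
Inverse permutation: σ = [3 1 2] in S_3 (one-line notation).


To find σ⁻¹, swap domain and range:
σ(1) = 3 → σ⁻¹(3) = 1
σ(2) = 1 → σ⁻¹(1) = 2
σ(3) = 2 → σ⁻¹(2) = 3

σ⁻¹ = [2 3 1]


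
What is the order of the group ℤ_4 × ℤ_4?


|A × B| = |A| · |B|
|ℤ_4 × ℤ_4| = 4 × 4 = 16

|ℤ_4 × ℤ_4| = 16


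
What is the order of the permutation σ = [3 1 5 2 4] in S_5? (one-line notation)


Cycle decomposition: (1 3 5 4 2)
Cycle lengths: 5
Order = lcm(5) = 5

ord(σ) = 5


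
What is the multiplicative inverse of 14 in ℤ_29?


Use the extended Euclidean algorithm to write 1 = 14·s + 29·t; then s mod 29 is the inverse.
Euclidean algorithm:
  14 = 0·29 + 14
  29 = 2·14 + 1
  14 = 14·1 + 0
gcd(14,29) = 1
Back-substitution gives: 14·(-2) + 29·(1) = 1
So 14⁻¹ ≡ -2 ≡ 27 (mod 29)
Check: 14 × 27 = 378 ≡ 1 (mod 29) ✓

14⁻¹ ≡ 27 (mod 29)


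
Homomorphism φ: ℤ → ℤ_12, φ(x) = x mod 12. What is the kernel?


Kernel = preimage of identity
ker(φ) = {x ∈ ℤ : x ≡ 0 (mod 12)} = 12ℤ = {0, ±12, ±24, ...}

ker(φ) = 12ℤ


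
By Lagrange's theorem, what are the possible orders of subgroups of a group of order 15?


Lagrange's theorem: |H| divides |G|
|G| = 15
Divisors of 15: 1, 3, 5, 15

Possible subgroup orders: {1, 3, 5, 15}


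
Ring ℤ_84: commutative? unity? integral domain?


ℤ_84 is a commutative ring with unity 1; 84 = 2×42 is composite, so 2·42 ≡ 0 gives zero divisors (not an integral domain)
Commutative: Yes
Integral domain: No
Has unity: Yes

ℤ_84: Commutative=Yes, Unity=Yes


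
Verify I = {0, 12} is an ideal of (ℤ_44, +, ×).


Check ideal conditions for I = {0, 12} in ℤ_44:
(1) I is an additive subgroup? No
(2) For r ∈ ℤ_44 and a ∈ I: r·a ∈ I? No  [counterexample: r=2, a=12, r·a mod 44 = 24 ∉ I]

No, I is not an ideal of ℤ_44


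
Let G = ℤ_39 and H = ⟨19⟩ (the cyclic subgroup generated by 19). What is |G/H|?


|⟨19⟩| = n / gcd(19, 39) = 39 / 1 = 39
H is normal (ℤ_39 is abelian).
|G/H| = |G| / |H| = 39 / 39 = 1

|G/H| = 1


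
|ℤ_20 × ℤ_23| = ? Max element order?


|ℤ_20 × ℤ_23| = 20 × 23 = 460
Max element order = lcm(20,23) = 460
Cyclic? Yes (gcd=1)

|ℤ_20×ℤ_23| = 460, max element order = 460


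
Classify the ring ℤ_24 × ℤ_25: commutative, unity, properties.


Direct product ring; commutative with unity (1,1); but (1,0)·(0,1) = (0,0) gives zero divisors, so not an integral domain
Commutative: Yes
Integral domain: No
Has unity: Yes

ℤ_24 × ℤ_25: Commutative=Yes, Unity=Yes


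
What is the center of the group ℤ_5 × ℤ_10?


Z(G) = {g ∈ G | gx = xg for all x ∈ G}
Direct product of abelian groups is abelian, so Z(G) = G

Z(ℤ_5 × ℤ_10) = ℤ_5 × ℤ_10


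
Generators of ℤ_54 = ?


g generates ℤ_n iff gcd(g,n) = 1
Prime factors of 54: 2, 3
Generators are g ∈ {1,...,53} not divisible by any of these primes.
Generators: {1, 5, 7, 11, 13, 17, 19, 23, 25, 29, 31, 35, 37, 41, 43, 47, 49, 53}
Number of generators = φ(54) = 18

Generators of ℤ_54 = {1, 5, 7, 11, 13, 17, 19, 23, 25, 29, 31, 35, 37, 41, 43, 47, 49, 53}


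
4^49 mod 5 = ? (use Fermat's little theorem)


Fermat's little theorem: if p is prime and gcd(a,p)=1, then a^(p-1) ≡ 1 (mod p)
p = 5 is prime, gcd(4,5) = 1
Reduce exponent: 49 mod 4 = 1
So 4^49 ≡ 4^1 (mod 5)
4^1 mod 5 = 4

4^49 ≡ 4 (mod 5)


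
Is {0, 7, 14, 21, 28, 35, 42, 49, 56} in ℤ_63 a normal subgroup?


H = {0, 7, 14, 21, 28, 35, 42, 49, 56} in ℤ_63
ℤ_63 is abelian; every subgroup of an abelian group is normal

Yes, normal subgroup


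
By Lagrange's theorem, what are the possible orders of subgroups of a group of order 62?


Lagrange's theorem: |H| divides |G|
|G| = 62
Divisors of 62: 1, 2, 31, 62

Possible subgroup orders: {1, 2, 31, 62}


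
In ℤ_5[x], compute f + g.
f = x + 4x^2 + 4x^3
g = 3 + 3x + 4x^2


Add coefficients mod 5:
x^0: 0 + 3 = 3 (mod 5)
x^1: 1 + 3 = 4 (mod 5)
x^2: 4 + 4 = 3 (mod 5)
x^3: 4 + 0 = 4 (mod 5)
Result: 3 + 4x + 3x^2 + 4x^3

f + g = 3 + 4x + 3x^2 + 4x^3


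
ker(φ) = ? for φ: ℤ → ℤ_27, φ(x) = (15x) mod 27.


Kernel = preimage of identity
ker(φ) = {x ∈ ℤ : 15x ≡ 0 (mod 27)}. gcd(15,27) = 3, so 15x ≡ 0 (mod 27) ⟺ x ≡ 0 (mod 27/3 = 9). Hence ker(φ) = 9ℤ

ker(φ) = 9ℤ


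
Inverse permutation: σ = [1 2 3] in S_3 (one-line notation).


To find σ⁻¹, swap domain and range:
σ(1) = 1 → σ⁻¹(1) = 1
σ(2) = 2 → σ⁻¹(2) = 2
σ(3) = 3 → σ⁻¹(3) = 3

σ⁻¹ = [1 2 3]


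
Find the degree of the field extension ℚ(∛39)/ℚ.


∛39 has minimal polynomial x³ - 39 (irreducible over ℚ since 39 is not a perfect cube)

[ℚ(∛39)/ℚ] = 3


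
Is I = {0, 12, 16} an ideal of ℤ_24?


Check ideal conditions for I = {0, 12, 16} in ℤ_24:
(1) I is an additive subgroup? No
(2) For r ∈ ℤ_24 and a ∈ I: r·a ∈ I? No  [counterexample: r=2, a=16, r·a mod 24 = 8 ∉ I]

No, I is not an ideal of ℤ_24


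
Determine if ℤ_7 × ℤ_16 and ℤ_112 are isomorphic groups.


Comparing ℤ_7 × ℤ_16 and ℤ_112:
gcd(7,16) = 1, so ℤ_7 × ℤ_16 ≅ ℤ_112 (CRT)

Yes, ℤ_7 × ℤ_16 ≅ ℤ_112


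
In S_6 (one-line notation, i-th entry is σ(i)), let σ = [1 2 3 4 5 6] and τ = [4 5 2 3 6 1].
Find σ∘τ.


σ∘τ: apply τ first, then σ
1 →τ 4 →σ 4
2 →τ 5 →σ 5
3 →τ 2 →σ 2
4 →τ 3 →σ 3
5 →τ 6 →σ 6
6 →τ 1 →σ 1

σ∘τ = [4 5 2 3 6 1]


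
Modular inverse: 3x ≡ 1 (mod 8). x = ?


Use the extended Euclidean algorithm to write 1 = 3·s + 8·t; then s mod 8 is the inverse.
Euclidean algorithm:
  3 = 0·8 + 3
  8 = 2·3 + 2
  3 = 1·2 + 1
  2 = 2·1 + 0
gcd(3,8) = 1
Back-substitution gives: 3·(3) + 8·(-1) = 1
So 3⁻¹ ≡ 3 ≡ 3 (mod 8)
Check: 3 × 3 = 9 ≡ 1 (mod 8) ✓

3⁻¹ ≡ 3 (mod 8)


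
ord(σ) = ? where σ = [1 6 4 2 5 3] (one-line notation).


Cycle decomposition: (2 6 3 4)
Cycle lengths: 4
Order = lcm(4) = 4

ord(σ) = 4


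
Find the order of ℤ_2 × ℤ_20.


|A × B| = |A| · |B|
|ℤ_2 × ℤ_20| = 2 × 20 = 40

|ℤ_2 × ℤ_20| = 40


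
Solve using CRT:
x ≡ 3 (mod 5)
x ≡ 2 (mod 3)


m₁ = 5, m₂ = 3, gcd = 1, so CRT applies. M = m₁·m₂ = 15
Let M₁ = M/m₁ = 3, M₂ = M/m₂ = 5
Find y₁ ≡ M₁⁻¹ (mod m₁): 3⁻¹ ≡ 2 (mod 5)
Find y₂ ≡ M₂⁻¹ (mod m₂): 5⁻¹ ≡ 2 (mod 3)
x = a₁·M₁·y₁ + a₂·M₂·y₂ = 3·3·2 + 2·5·2 = 38
Reduce mod 15: x ≡ 8
Check: 8 mod 5 = 3 ✓, 8 mod 3 = 2 ✓

x ≡ 8 (mod 15)


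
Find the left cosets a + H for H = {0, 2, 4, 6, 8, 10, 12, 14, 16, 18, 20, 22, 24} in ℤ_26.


H = {0, 2, 4, 6, 8, 10, 12, 14, 16, 18, 20, 22, 24}, |H| = 13
Number of cosets = |G|/|H| = 26/13 = 2
0 + H = {0, 2, 4, 6, 8, 10, 12, 14, 16, 18, 20, 22, 24}
1 + H = {1, 3, 5, 7, 9, 11, 13, 15, 17, 19, 21, 23, 25}

Cosets: 0+H={0,2,4,6,8,10,12,14,16,18,20,22,24}; 1+H={1,3,5,7,9,11,13,15,17,19,21,23,25}


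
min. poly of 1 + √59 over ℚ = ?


Let α = 1 + √59. Then α - 1 = √59, so (α - 1)² = 59, giving α² - 2α - 58 = 0. Degree 2 and α ∉ ℚ, so this is the minimal polynomial.

Minimal polynomial: x² - 2x - 58


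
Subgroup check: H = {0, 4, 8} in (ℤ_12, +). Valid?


Subgroup test for H = {0, 4, 8} in (ℤ_12, +):
(1) 0 ∈ H? Yes
(2) Closure: for all a,b ∈ H, (a+b) mod 12 ∈ H? Yes
(3) Inverses: for all a ∈ H, -a mod 12 ∈ H? Yes

Yes, H is a subgroup of ℤ_12


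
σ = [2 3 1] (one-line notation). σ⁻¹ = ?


To find σ⁻¹, swap domain and range:
σ(1) = 2 → σ⁻¹(2) = 1
σ(2) = 3 → σ⁻¹(3) = 2
σ(3) = 1 → σ⁻¹(1) = 3

σ⁻¹ = [3 1 2]


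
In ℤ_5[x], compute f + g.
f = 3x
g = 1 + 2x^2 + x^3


Add coefficients mod 5:
x^0: 0 + 1 = 1 (mod 5)
x^1: 3 + 0 = 3 (mod 5)
x^2: 0 + 2 = 2 (mod 5)
x^3: 0 + 1 = 1 (mod 5)
Result: 1 + 3x + 2x^2 + x^3

f + g = 1 + 3x + 2x^2 + x^3


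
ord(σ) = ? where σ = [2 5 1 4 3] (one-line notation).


Cycle decomposition: (1 2 5 3)
Cycle lengths: 4
Order = lcm(4) = 4

ord(σ) = 4


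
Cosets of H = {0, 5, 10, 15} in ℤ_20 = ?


H = {0, 5, 10, 15}, |H| = 4
Number of cosets = |G|/|H| = 20/4 = 5
0 + H = {0, 5, 10, 15}
1 + H = {1, 6, 11, 16}
2 + H = {2, 7, 12, 17}
3 + H = {3, 8, 13, 18}
4 + H = {4, 9, 14, 19}

Cosets: 0+H={0,5,10,15}; 1+H={1,6,11,16}; 2+H={2,7,12,17}; 3+H={3,8,13,18}; 4+H={4,9,14,19}


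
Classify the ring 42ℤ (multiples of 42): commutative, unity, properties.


42ℤ is a commutative ring under +,× but has no multiplicative identity (1 ∉ 42ℤ); it has no zero divisors, but without unity it is not an integral domain
Commutative: Yes
Integral domain: No
Has unity: No

42ℤ (multiples of 42): Commutative=Yes, Unity=No


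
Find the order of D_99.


|D_n| = 2n (n rotations and n reflections)
|D_99| = 2×99 = 198

|D_99| = 198


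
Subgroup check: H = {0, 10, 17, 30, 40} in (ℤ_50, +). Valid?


Subgroup test for H = {0, 10, 17, 30, 40} in (ℤ_50, +):
(1) 0 ∈ H? Yes
(2) Closure: for all a,b ∈ H, (a+b) mod 50 ∈ H? No  [counterexample: 10 + 10 = 20 ∉ H]
(3) Inverses: for all a ∈ H, -a mod 50 ∈ H? No

No, H is not a subgroup of ℤ_50
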